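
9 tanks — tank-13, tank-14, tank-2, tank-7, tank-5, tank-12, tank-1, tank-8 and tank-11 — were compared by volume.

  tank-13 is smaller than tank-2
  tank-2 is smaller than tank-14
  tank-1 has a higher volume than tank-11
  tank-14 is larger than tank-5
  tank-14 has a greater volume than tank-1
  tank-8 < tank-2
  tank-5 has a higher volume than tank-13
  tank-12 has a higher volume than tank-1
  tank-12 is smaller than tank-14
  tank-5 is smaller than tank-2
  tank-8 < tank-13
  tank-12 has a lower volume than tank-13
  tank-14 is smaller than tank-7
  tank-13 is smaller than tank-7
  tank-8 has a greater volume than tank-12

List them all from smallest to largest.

tank-11 < tank-1 < tank-12 < tank-8 < tank-13 < tank-5 < tank-2 < tank-14 < tank-7

The consecutive links are each given: tank-11 < tank-1; tank-1 < tank-12; tank-12 < tank-8; tank-8 < tank-13; tank-13 < tank-5; tank-5 < tank-2; tank-2 < tank-14; tank-14 < tank-7.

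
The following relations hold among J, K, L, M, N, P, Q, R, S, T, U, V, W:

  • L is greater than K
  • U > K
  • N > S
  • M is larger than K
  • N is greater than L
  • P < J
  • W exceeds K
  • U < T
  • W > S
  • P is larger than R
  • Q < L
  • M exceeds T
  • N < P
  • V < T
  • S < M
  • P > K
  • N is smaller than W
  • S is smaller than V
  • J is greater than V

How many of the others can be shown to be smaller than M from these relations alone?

5

Directly below M: K, S, T.
One step further: V, U (5 so far).
No other element is forced below M by the given relations, so the count is 5.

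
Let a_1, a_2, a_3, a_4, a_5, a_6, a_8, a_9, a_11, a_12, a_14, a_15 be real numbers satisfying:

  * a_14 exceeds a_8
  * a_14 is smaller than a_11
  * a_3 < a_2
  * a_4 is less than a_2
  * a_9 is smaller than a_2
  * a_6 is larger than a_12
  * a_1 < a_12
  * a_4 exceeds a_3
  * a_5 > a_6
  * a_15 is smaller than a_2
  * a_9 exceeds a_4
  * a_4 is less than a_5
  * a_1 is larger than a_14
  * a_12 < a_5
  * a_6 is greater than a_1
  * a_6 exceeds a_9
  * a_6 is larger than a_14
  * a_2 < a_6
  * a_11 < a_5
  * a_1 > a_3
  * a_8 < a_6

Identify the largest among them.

a_5

Chaining downward from a_5: directly below it, a_11, a_4, a_12, a_6; then a_8, a_14, a_3, a_1, a_9, a_2; then a_15.
That covers every other element, and nothing is given above a_5, so a_5 is the largest.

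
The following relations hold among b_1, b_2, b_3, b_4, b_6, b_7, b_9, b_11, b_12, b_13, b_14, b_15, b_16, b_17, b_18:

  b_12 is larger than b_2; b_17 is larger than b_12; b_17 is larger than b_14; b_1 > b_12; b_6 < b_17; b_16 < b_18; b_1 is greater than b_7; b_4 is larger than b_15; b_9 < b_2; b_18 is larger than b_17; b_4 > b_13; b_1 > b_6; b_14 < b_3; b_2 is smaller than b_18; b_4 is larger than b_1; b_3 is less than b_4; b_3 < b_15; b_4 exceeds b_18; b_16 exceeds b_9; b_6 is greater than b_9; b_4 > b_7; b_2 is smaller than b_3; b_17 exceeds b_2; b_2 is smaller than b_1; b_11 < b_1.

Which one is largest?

Chaining downward from b_4: directly below it, b_13, b_7, b_18, b_1, b_3, b_15; then b_11, b_14, b_6, b_2, b_16, b_12, b_17; then b_9.
That covers every other element, and nothing is given above b_4, so b_4 is the largest.

b_4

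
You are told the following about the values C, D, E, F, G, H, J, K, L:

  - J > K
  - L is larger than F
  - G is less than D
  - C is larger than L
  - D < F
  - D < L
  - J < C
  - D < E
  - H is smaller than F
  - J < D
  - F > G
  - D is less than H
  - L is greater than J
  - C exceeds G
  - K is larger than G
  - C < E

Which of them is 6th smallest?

Piecing the relations together gives one ordering: G < K < J < D < H < F < L < C < E.
The 6th smallest is F.

F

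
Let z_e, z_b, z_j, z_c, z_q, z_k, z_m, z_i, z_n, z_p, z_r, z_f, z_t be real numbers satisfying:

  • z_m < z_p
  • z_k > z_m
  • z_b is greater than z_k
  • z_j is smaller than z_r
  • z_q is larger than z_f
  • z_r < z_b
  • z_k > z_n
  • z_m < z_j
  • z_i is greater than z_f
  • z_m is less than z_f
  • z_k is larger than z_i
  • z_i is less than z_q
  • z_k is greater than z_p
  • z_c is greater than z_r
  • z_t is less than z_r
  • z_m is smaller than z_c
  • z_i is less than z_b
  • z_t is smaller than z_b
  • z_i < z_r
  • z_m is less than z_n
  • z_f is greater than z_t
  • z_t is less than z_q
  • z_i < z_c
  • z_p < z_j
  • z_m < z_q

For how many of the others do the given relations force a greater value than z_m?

Directly above z_m: z_p, z_n, z_f, z_j, z_k, z_q, z_c.
One step further: z_i, z_r, z_b (10 so far).
No other element is forced above z_m by the given relations, so the count is 10.

10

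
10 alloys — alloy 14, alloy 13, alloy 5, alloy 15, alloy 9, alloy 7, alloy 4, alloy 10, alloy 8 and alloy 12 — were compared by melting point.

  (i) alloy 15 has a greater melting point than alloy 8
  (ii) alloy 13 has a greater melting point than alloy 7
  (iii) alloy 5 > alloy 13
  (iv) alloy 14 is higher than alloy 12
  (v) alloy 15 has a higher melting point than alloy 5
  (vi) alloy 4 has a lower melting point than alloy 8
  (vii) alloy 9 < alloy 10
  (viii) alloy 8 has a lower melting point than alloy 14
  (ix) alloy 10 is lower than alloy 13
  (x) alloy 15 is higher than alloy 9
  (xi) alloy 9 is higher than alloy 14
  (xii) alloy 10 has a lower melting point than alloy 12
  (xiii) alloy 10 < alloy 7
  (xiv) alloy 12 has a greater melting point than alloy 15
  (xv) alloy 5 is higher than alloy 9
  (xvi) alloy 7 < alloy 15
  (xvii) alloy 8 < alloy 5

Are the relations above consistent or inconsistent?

inconsistent

We have alloy 12 < alloy 14 stated directly, yet also alloy 14 < alloy 9 < alloy 10 < alloy 7 < alloy 13 < alloy 5 < alloy 15 < alloy 12 by chaining the others — so alloy 14 < alloy 12. Contradiction.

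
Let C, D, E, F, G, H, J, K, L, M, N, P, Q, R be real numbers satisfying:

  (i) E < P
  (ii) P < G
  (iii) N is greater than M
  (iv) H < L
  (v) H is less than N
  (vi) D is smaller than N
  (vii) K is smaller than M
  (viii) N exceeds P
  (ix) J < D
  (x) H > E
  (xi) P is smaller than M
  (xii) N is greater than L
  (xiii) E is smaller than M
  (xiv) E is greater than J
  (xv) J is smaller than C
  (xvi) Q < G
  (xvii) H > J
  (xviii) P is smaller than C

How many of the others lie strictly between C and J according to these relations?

The relations place J below C. An element lies strictly between them when it is forced above J and also forced below C.
Above J: {E, H, P, L, D, G, M, N}. Below C: {E, P}.
Intersection: {E, P} — 2.

2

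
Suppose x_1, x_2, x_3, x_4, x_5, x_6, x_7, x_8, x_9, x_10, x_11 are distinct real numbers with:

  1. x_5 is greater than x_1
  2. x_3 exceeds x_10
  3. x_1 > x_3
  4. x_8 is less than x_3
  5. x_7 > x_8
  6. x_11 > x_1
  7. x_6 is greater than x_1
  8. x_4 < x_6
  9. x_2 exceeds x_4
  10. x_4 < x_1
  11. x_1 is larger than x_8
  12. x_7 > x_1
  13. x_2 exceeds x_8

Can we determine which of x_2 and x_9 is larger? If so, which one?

Following every chain through x_9: nothing is chained to x_9.
x_2 is not reached, and no chain runs the other way from x_2 to x_9.
So the given relations leave the order of x_9 and x_2 undetermined.

undetermined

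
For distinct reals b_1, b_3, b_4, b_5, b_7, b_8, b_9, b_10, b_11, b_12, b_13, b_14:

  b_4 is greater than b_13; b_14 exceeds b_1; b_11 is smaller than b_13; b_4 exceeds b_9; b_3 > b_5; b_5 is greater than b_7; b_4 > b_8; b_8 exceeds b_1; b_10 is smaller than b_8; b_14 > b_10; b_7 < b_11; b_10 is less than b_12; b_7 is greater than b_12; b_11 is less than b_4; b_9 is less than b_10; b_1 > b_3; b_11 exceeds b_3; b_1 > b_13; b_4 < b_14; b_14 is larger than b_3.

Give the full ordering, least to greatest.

Nothing is placed below b_9, so it is least; from there b_9 < b_10; b_10 < b_12; b_12 < b_7; b_7 < b_5; b_5 < b_3; b_3 < b_11; b_11 < b_13; b_13 < b_1; b_1 < b_8; b_8 < b_4; b_4 < b_14, each given directly.

b_9 < b_10 < b_12 < b_7 < b_5 < b_3 < b_11 < b_13 < b_1 < b_8 < b_4 < b_14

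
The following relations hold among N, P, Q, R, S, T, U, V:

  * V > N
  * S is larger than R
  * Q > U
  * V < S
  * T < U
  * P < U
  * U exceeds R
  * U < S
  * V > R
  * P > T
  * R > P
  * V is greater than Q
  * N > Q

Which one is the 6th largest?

Piecing the relations together gives one ordering: T < P < R < U < Q < N < V < S.
Counting 6 from the largest end gives R.

R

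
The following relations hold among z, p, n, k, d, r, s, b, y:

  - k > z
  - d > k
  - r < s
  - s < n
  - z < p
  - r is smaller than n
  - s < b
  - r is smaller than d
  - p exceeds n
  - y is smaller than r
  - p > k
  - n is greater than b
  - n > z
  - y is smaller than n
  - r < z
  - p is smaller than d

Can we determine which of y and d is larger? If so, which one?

Following the relations from y: y < r < s < b < n < p < d.
So d is larger.

d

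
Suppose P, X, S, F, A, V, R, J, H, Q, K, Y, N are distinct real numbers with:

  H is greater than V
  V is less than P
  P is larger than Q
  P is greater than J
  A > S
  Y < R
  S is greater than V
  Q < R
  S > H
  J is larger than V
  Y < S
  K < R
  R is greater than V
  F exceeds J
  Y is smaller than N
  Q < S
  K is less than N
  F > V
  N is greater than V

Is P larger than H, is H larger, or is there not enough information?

undetermined

Following every chain through H: above H we get S, A; below H we get V.
P is not reached, and no chain runs the other way from P to H.
So the given relations leave the order of H and P undetermined.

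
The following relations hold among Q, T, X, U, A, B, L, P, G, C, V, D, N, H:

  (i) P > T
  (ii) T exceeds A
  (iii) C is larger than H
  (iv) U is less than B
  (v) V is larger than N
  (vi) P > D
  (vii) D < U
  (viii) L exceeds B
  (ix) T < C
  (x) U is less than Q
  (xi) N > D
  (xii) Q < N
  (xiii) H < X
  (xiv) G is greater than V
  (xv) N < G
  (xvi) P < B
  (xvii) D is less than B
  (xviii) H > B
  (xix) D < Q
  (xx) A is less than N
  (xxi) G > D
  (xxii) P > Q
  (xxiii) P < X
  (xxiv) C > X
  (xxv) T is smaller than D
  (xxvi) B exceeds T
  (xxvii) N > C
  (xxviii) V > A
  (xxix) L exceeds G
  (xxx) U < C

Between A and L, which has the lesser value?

A < T and T < D give A < D.
With D < U: A < T < D < U.
With U < Q: A < T < D < U < Q.
Then Q < P extends the chain to P.
Then P < B extends the chain to B.
Then B < H extends the chain to H.
Then H < X extends the chain to X.
With X < C: A < T < D < U < Q < P < B < H < X < C.
With C < N: A < T < D < U < Q < P < B < H < X < C < N.
Then N < V extends the chain to V.
Then V < G extends the chain to G.
With G < L: A < T < D < U < Q < P < B < H < X < C < N < V < G < L.
So A < L; A is the smaller of the two.

A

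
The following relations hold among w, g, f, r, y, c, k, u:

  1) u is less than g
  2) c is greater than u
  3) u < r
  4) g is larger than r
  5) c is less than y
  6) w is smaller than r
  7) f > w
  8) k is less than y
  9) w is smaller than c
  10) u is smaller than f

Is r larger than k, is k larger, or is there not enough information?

undetermined

Following every chain through k: above k we get y.
r is not reached, and no chain runs the other way from r to k.
So the given relations leave the order of k and r undetermined.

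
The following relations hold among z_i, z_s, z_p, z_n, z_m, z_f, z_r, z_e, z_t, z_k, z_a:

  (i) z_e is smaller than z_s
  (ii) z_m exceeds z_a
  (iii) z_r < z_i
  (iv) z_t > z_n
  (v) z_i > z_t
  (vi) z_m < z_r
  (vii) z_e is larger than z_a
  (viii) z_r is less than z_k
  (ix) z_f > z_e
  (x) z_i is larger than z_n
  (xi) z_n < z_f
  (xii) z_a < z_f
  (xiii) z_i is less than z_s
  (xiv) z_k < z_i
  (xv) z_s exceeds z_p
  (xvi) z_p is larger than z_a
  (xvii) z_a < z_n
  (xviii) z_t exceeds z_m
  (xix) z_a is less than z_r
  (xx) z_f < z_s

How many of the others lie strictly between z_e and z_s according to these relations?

The relations place z_e below z_s. An element lies strictly between them when it is forced above z_e and also forced below z_s.
Above z_e: {z_f}. Below z_s: {z_a, z_m, z_n, z_r, z_t, z_f, z_p, z_k, z_i}.
Intersection: {z_f} — 1.

1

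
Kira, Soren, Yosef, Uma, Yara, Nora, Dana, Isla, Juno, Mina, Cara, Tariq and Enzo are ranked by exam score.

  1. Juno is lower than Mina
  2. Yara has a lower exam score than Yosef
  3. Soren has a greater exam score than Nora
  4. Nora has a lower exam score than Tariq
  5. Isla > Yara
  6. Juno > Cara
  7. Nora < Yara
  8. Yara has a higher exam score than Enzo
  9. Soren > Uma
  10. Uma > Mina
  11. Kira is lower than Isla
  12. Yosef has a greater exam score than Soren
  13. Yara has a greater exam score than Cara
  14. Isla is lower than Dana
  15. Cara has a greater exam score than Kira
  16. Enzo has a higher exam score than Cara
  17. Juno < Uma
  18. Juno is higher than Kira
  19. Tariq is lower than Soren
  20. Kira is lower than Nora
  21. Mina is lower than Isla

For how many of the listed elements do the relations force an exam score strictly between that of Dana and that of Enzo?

Chaining upward from Enzo reaches: Yara, Isla, Yosef.
Chaining downward from Dana reaches: Kira, Cara, Nora, Juno, Yara, Mina, Isla.
Strictly between Enzo and Dana are those in both lists: Yara, Isla — 2 elements.

2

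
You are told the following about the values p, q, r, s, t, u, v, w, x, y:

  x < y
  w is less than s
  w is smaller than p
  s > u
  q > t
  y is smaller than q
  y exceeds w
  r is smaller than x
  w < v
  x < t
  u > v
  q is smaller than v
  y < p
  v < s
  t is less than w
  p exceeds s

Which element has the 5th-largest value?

The consecutive relations fix a unique order: r < x < t < w < y < q < v < u < s < p.
Counting 5 from the largest end gives q.

q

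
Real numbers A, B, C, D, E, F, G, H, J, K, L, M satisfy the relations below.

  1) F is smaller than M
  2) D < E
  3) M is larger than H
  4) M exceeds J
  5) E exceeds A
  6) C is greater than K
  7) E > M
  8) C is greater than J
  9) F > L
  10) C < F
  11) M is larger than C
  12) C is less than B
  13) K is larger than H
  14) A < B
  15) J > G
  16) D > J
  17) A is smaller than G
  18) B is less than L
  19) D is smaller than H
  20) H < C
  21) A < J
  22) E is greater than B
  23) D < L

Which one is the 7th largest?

Piecing the relations together gives one ordering: A < G < J < D < H < K < C < B < L < F < M < E.
The 7th largest is K.

K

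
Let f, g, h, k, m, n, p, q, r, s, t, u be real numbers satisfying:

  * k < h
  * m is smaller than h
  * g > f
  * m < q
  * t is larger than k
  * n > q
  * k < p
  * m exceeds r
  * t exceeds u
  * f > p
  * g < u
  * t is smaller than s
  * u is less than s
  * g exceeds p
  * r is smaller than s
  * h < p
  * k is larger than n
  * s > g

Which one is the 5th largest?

f

Chaining the given pairs: r < m < q < n < k < h < p < f < g < u < t < s.
The 5th largest is f.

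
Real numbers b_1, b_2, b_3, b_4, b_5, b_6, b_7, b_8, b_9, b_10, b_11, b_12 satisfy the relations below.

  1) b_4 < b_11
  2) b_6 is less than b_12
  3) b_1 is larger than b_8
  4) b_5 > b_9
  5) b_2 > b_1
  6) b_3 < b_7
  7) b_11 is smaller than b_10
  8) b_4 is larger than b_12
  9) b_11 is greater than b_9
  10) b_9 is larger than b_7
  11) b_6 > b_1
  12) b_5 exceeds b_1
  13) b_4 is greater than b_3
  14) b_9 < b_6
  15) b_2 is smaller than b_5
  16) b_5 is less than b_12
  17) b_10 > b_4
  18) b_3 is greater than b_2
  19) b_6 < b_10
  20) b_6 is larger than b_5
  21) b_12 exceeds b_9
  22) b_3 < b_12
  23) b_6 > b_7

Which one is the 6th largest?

The consecutive relations fix a unique order: b_8 < b_1 < b_2 < b_3 < b_7 < b_9 < b_5 < b_6 < b_12 < b_4 < b_11 < b_10.
Counting 6 from the largest end gives b_5.

b_5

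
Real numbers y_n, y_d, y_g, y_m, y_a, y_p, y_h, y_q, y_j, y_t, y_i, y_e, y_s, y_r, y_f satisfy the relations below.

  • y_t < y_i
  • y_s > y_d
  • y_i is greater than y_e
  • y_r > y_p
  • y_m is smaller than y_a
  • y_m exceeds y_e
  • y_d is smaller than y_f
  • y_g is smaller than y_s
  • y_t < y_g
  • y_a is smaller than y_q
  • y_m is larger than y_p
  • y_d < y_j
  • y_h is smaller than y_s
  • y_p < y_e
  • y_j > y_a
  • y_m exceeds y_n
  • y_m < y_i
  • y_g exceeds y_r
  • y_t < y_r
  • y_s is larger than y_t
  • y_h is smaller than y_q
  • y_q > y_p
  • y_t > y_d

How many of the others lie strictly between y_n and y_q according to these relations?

The relations place y_n below y_q. An element lies strictly between them when it is forced above y_n and also forced below y_q.
Above y_n: {y_m, y_i, y_a, y_j}. Below y_q: {y_p, y_h, y_e, y_m, y_a}.
Intersection: {y_m, y_a} — 2.

2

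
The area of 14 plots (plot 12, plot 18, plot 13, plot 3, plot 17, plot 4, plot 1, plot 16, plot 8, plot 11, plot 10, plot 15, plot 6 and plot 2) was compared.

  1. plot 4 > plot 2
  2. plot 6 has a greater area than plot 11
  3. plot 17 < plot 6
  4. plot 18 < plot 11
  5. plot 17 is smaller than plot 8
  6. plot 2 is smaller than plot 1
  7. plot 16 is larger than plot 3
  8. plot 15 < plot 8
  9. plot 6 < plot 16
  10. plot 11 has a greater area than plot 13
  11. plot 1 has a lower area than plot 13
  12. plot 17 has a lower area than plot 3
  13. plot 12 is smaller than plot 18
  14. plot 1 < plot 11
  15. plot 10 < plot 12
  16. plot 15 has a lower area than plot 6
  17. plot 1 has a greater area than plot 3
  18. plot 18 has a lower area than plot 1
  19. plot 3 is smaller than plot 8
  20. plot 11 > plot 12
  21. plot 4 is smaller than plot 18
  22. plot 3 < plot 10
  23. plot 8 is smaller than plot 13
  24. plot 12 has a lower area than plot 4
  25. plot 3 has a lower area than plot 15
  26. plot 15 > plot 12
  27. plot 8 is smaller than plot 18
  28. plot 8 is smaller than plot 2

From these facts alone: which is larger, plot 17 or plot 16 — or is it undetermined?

Following the relations from plot 17: plot 17 < plot 3 < plot 10 < plot 12 < plot 15 < plot 8 < plot 2 < plot 4 < plot 18 < plot 1 < plot 13 < plot 11 < plot 6 < plot 16.
So plot 16 is larger.

plot 16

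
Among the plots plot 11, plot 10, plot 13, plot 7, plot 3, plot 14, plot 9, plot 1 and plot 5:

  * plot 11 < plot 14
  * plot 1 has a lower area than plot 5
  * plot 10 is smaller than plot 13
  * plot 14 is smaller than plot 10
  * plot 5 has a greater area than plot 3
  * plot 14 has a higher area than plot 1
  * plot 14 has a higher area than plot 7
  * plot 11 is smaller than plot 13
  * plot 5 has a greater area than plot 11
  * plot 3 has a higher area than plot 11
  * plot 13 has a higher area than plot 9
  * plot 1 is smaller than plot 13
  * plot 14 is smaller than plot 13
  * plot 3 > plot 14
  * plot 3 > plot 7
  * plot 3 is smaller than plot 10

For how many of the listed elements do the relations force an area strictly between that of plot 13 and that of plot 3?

The relations place plot 3 below plot 13. An element lies strictly between them when it is forced above plot 3 and also forced below plot 13.
Above plot 3: {plot 5, plot 10}. Below plot 13: {plot 7, plot 1, plot 11, plot 14, plot 10, plot 9}.
Intersection: {plot 10} — 1.

1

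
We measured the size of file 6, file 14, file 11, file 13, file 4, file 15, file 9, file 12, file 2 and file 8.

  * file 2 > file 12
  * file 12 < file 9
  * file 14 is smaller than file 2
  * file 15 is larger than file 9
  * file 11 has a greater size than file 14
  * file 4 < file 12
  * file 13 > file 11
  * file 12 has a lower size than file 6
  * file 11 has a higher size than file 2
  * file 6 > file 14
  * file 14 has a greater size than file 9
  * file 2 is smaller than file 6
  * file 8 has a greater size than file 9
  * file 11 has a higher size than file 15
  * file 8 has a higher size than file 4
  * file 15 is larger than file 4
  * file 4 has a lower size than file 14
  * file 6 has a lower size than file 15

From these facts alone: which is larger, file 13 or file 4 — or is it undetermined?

file 13

Chaining the given relations: file 4 < file 12 < file 9 < file 14 < file 6 < file 15 < file 11 < file 13.
So file 13 is larger.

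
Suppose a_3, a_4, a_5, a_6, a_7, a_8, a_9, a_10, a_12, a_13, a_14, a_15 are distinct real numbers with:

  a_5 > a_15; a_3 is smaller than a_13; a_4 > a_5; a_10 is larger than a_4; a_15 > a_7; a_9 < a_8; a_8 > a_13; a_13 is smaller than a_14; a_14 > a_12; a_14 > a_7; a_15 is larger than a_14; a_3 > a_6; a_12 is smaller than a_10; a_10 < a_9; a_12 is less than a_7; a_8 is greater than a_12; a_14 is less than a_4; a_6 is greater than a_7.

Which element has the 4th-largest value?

The consecutive relations fix a unique order: a_12 < a_7 < a_6 < a_3 < a_13 < a_14 < a_15 < a_5 < a_4 < a_10 < a_9 < a_8.
Counting 4 from the largest end gives a_4.

a_4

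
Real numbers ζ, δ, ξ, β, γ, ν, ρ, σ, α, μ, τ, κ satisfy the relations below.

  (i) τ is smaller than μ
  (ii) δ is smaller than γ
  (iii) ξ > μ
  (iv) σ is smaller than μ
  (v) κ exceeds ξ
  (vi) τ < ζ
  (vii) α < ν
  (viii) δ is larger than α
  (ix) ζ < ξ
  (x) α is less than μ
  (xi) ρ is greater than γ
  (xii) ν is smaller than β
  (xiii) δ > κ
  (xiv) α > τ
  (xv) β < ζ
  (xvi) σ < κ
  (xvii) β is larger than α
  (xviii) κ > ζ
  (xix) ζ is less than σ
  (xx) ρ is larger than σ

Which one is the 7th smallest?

The consecutive relations fix a unique order: τ < α < ν < β < ζ < σ < μ < ξ < κ < δ < γ < ρ.
The 7th smallest is μ.

μ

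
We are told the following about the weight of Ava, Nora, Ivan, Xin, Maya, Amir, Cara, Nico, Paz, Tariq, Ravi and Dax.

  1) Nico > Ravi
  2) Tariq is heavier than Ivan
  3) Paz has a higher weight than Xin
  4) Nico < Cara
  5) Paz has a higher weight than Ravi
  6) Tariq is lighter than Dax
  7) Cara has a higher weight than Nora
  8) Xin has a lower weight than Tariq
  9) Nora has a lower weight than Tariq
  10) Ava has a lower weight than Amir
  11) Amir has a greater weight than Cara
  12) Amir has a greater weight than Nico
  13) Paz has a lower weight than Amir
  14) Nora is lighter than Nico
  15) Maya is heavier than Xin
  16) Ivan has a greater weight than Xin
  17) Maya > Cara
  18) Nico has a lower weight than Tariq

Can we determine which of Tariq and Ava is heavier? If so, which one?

Following every chain through Ava: above Ava we get Amir.
Tariq is not reached, and no chain runs the other way from Tariq to Ava.
So the given relations leave the order of Ava and Tariq undetermined.

undetermined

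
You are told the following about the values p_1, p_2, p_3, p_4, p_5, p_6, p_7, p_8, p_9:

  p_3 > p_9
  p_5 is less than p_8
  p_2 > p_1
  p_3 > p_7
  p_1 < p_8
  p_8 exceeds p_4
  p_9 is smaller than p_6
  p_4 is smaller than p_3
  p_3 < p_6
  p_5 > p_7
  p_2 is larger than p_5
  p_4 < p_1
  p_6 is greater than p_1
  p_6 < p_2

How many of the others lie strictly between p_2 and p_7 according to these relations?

3

The relations place p_7 below p_2. An element lies strictly between them when it is forced above p_7 and also forced below p_2.
Above p_7: {p_3, p_5, p_6, p_8}. Below p_2: {p_9, p_4, p_3, p_5, p_1, p_6}.
Intersection: {p_3, p_5, p_6} — 3.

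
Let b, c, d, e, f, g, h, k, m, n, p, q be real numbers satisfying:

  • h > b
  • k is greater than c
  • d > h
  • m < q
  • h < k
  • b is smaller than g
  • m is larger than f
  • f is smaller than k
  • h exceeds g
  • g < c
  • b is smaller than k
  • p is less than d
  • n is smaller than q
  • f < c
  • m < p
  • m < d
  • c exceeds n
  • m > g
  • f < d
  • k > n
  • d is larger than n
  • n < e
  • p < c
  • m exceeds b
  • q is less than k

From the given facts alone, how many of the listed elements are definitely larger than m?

The elements the relations force above m are p, d, c, q, k — no chain reaches any other.
That is 5.

5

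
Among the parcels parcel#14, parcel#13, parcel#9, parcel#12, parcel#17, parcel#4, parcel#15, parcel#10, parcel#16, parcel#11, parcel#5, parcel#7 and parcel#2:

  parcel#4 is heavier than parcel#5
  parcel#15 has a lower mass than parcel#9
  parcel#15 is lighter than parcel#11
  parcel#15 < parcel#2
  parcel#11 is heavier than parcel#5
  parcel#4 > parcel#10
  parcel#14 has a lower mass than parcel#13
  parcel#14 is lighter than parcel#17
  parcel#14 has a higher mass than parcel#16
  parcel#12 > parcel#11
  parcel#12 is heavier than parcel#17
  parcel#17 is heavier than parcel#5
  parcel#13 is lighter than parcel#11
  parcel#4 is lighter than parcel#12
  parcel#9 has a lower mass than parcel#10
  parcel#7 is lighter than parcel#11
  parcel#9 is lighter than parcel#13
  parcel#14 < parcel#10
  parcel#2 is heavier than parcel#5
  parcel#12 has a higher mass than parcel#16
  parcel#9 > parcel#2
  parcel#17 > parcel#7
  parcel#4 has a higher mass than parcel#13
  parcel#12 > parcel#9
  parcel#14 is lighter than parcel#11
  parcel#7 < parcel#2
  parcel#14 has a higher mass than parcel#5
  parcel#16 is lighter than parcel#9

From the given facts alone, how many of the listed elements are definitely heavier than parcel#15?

7

Directly above parcel#15: parcel#2, parcel#9, parcel#11.
One step further: parcel#10, parcel#13, parcel#12 (6 so far).
One step further: parcel#4 (7 so far).
No other element is forced above parcel#15 by the given relations, so the count is 7.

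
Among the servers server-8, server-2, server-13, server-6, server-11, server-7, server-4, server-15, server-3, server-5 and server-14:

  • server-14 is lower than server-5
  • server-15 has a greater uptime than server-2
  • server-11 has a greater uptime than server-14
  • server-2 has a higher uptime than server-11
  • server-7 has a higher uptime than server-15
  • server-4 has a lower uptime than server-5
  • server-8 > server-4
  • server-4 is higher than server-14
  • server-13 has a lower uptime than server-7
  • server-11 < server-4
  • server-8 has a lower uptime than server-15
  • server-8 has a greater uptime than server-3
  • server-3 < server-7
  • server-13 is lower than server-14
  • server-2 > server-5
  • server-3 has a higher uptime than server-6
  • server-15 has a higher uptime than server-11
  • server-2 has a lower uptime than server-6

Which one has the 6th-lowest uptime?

The consecutive relations fix a unique order: server-13 < server-14 < server-11 < server-4 < server-5 < server-2 < server-6 < server-3 < server-8 < server-15 < server-7.
The 6th smallest is server-2.

server-2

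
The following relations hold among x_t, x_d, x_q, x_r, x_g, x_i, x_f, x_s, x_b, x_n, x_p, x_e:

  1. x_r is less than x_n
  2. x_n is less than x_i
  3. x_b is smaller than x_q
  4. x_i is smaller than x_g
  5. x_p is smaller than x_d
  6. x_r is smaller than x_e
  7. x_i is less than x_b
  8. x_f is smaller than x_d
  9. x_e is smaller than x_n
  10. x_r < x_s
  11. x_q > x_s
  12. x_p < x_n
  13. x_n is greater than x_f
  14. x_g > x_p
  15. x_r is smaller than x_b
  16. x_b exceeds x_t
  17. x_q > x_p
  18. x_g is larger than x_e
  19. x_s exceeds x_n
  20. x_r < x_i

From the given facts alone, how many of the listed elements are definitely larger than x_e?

The elements the relations force above x_e are x_n, x_s, x_i, x_b, x_g, x_q — no chain reaches any other.
That is 6.

6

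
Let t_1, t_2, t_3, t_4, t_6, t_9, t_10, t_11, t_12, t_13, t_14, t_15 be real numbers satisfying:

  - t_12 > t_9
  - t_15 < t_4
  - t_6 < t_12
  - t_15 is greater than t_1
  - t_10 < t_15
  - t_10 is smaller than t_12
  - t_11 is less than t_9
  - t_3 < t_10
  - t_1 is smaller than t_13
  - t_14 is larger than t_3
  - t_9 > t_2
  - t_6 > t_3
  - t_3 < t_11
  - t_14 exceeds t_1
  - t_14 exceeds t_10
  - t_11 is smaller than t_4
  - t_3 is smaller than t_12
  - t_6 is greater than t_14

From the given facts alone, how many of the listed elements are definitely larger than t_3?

From t_3 the given relations immediately reach t_10, t_11, t_14, t_6, t_12.
From those, t_15, t_4, t_9 — 8 in total.
Nothing else is reachable above t_3; 8 in all.

8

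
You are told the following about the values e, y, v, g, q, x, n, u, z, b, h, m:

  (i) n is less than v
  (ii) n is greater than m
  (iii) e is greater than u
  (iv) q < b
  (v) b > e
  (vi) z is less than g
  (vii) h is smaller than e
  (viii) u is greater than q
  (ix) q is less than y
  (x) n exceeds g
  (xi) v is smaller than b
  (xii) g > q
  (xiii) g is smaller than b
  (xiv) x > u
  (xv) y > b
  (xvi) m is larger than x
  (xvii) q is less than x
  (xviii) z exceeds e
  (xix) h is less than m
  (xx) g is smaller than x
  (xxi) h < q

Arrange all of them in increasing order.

Nothing is placed below h, so it is least; from there h < q; q < u; u < e; e < z; z < g; g < x; x < m; m < n; n < v; v < b; b < y, each given directly.

h < q < u < e < z < g < x < m < n < v < b < y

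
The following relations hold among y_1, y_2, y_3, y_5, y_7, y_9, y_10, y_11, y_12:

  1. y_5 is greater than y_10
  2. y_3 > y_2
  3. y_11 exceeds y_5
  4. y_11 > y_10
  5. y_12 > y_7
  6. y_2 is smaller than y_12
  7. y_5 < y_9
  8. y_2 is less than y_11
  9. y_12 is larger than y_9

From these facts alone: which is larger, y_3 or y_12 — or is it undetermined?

Following every chain through y_3: below y_3 we get y_2.
y_12 is not reached, and no chain runs the other way from y_12 to y_3.
So the given relations leave the order of y_3 and y_12 undetermined.

undetermined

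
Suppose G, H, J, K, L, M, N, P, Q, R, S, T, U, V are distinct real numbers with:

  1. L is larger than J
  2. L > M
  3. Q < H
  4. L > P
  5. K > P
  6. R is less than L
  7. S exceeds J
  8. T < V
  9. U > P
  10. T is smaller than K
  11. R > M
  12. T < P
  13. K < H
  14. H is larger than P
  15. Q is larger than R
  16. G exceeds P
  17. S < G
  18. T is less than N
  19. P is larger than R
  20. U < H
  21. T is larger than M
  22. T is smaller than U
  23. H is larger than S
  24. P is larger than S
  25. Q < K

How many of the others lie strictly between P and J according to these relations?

1

Chaining upward from J reaches: S, U, G, K, H, L.
Chaining downward from P reaches: M, R, T, S.
Strictly between J and P are those in both lists: S — 1 element.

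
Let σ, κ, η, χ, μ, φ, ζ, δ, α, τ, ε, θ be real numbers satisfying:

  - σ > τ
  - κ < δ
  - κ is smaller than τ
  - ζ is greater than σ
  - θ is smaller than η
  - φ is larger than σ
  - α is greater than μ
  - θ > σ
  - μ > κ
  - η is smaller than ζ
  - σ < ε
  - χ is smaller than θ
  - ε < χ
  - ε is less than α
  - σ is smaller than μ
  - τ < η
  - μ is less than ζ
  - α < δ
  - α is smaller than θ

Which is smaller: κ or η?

κ

The relevant relations are κ < τ; τ < σ; σ < ε; ε < χ; χ < θ; θ < η.
Together: κ < τ < σ < ε < χ < θ < η.
So κ < η; κ is the smaller of the two.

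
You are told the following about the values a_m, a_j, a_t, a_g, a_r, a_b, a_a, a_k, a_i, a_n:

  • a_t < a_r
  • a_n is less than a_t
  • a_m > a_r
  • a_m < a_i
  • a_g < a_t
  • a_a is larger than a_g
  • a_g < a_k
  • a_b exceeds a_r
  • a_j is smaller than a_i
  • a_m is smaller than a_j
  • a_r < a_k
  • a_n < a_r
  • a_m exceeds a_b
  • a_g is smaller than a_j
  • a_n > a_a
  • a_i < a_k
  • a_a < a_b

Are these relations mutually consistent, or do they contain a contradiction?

Every relation is compatible with a_g < a_a < a_n < a_t < a_r < a_b < a_m < a_j < a_i < a_k; the set is consistent.

consistent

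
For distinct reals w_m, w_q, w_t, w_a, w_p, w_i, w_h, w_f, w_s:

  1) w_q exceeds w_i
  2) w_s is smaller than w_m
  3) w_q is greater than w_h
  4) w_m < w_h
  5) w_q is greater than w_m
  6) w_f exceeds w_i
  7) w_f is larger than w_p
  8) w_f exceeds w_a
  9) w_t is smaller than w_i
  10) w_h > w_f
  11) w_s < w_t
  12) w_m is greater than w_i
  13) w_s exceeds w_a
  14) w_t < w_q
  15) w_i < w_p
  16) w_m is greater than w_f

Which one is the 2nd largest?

The consecutive relations fix a unique order: w_a < w_s < w_t < w_i < w_p < w_f < w_m < w_h < w_q.
Counting 2 from the largest end gives w_h.

w_h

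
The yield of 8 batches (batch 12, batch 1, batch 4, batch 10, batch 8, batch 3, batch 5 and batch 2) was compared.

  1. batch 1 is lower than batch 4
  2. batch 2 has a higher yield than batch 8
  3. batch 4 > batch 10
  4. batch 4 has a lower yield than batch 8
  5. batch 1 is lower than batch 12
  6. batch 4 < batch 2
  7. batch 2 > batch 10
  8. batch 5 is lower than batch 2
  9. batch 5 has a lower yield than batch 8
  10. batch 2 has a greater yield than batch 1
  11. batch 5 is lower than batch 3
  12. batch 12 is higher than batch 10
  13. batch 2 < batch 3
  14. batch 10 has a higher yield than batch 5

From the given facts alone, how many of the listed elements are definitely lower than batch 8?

From batch 8 the given relations immediately reach batch 5, batch 4.
From those, batch 10, batch 1 — 4 in total.
No other element is forced below batch 8 by the given relations, so the count is 4.

4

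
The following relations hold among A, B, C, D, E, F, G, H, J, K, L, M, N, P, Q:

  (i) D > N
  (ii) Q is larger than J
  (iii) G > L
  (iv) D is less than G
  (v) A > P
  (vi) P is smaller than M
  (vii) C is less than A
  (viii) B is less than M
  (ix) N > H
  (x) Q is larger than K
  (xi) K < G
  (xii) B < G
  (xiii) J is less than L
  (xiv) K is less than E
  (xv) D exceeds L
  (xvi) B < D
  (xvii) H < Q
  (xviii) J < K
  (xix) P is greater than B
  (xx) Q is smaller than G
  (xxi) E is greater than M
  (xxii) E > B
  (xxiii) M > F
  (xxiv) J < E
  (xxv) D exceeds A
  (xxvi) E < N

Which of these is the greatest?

G

J is not greatest since J < L; L is not greatest since L < G; C is not greatest since C < A; K is not greatest since K < E; F is not greatest since F < M; B is not greatest since B < P; H is not greatest since H < N; P is not greatest since P < A; M is not greatest since M < E; Q is not greatest since Q < G; E is not greatest since E < N; A is not greatest since A < D; N is not greatest since N < D; D is not greatest since D < G.
Only G has nothing above it, so G is the greatest.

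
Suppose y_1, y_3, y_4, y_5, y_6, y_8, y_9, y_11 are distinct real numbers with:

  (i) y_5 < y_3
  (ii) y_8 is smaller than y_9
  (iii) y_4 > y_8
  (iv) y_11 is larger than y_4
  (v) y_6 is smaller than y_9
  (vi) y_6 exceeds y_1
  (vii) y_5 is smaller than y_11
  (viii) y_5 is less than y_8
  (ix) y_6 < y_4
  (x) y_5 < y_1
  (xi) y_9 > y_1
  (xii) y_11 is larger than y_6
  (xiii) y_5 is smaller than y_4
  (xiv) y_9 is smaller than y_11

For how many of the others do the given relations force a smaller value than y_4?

4

From y_4 the given relations immediately reach y_5, y_8, y_6.
From those, y_1 — 4 in total.
No other element is forced below y_4 by the given relations, so the count is 4.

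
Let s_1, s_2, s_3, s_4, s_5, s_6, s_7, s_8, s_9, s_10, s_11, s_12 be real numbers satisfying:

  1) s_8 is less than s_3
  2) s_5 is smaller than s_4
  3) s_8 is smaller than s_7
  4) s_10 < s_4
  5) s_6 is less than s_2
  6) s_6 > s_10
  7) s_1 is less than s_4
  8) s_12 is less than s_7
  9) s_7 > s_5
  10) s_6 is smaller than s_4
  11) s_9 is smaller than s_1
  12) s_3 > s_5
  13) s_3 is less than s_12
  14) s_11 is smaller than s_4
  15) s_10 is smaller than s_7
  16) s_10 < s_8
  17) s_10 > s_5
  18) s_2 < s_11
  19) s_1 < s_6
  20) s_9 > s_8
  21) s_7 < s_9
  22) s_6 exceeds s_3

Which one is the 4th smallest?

The consecutive relations fix a unique order: s_5 < s_10 < s_8 < s_3 < s_12 < s_7 < s_9 < s_1 < s_6 < s_2 < s_11 < s_4.
The 4th smallest is s_3.

s_3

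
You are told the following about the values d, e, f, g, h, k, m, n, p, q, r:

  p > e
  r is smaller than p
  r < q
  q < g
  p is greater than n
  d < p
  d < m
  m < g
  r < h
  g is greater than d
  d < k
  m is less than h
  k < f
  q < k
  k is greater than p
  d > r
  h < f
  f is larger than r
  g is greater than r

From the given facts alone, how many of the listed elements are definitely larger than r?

8

The elements the relations force above r are d, m, q, h, p, g, k, f — no chain reaches any other.
That is 8.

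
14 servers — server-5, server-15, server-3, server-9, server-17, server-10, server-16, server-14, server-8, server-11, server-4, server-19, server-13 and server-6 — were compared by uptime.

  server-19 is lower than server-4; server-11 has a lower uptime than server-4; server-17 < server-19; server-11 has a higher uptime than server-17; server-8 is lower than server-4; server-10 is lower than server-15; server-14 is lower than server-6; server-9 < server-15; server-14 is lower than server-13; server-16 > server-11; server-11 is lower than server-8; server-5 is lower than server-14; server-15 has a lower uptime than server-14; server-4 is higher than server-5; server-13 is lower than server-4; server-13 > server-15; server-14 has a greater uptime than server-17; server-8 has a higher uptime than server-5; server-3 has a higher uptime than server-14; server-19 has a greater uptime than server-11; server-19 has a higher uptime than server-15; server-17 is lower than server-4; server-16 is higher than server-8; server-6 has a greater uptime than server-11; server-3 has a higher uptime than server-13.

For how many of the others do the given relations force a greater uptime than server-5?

7

From server-5 the given relations immediately reach server-14, server-8, server-4.
From those, server-6, server-13, server-3, server-16 — 7 in total.
No other element is forced above server-5 by the given relations, so the count is 7.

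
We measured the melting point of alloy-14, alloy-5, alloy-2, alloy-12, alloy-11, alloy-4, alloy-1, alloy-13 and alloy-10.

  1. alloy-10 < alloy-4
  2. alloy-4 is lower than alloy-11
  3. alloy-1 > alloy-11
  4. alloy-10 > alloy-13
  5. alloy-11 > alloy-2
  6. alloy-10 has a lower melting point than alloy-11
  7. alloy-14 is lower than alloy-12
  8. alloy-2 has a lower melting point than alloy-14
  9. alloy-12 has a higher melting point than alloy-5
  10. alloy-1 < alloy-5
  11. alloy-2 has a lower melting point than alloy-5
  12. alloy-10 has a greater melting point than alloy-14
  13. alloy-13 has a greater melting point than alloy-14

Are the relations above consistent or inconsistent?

consistent

The single ordering alloy-2 < alloy-14 < alloy-13 < alloy-10 < alloy-4 < alloy-11 < alloy-1 < alloy-5 < alloy-12 satisfies every listed relation, so no contradiction arises.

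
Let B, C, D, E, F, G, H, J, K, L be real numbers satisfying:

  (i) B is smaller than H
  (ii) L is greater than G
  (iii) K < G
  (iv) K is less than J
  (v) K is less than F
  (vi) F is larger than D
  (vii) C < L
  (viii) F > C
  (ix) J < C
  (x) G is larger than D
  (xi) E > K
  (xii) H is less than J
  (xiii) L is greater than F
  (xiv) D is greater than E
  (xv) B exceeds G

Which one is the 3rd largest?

C

The consecutive relations fix a unique order: K < E < D < G < B < H < J < C < F < L.
The 3rd largest is C.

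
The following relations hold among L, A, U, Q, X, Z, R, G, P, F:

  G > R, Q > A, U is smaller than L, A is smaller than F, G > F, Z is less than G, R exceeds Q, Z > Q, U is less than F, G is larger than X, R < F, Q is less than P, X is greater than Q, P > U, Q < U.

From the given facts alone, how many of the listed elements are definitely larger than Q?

8

The elements the relations force above Q are U, X, Z, R, F, P, L, G — no chain reaches any other.
That is 8.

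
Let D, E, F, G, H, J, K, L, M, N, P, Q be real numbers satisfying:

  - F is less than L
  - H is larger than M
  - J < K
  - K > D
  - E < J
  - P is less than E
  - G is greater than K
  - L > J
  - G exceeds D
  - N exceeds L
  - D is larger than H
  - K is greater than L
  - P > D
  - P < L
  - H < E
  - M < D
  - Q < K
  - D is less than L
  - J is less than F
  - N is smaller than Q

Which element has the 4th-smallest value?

The consecutive relations fix a unique order: M < H < D < P < E < J < F < L < N < Q < K < G.
The 4th smallest is P.

P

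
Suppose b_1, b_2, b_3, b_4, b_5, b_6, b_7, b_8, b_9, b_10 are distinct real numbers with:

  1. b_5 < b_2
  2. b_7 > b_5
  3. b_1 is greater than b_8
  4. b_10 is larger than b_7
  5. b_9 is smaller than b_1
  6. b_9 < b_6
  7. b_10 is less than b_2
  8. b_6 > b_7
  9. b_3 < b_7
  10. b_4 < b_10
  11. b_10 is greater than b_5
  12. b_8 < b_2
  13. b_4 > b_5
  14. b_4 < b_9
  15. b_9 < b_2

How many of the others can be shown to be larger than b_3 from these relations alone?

The elements the relations force above b_3 are b_7, b_10, b_2, b_6 — no chain reaches any other.
That is 4.

4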